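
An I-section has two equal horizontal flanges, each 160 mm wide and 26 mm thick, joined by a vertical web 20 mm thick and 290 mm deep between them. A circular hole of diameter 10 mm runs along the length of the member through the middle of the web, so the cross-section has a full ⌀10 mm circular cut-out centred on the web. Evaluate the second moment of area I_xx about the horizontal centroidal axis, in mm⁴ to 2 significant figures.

I_xx ≈ 2.5 × 10⁸ mm⁴

Decompose the section into non-overlapping parts with the origin at the bottom-left of its bounding rectangle.
Bottom flange: 160 × 26, A = 4 160 mm², y = 13 mm, Ī = 234 347 mm⁴.
Web: 20 × 290, A = 5 800 mm², y = 171 mm, Ī = 40 648 333 mm⁴.
Top flange: 160 × 26, A = 4 160 mm², y = 329 mm, Ī = 234 347 mm⁴.
Hole (subtracted): ⌀10, A = 78.54 mm², y = 171 mm, Ī = 490.9 mm⁴.
By symmetry the centroid is at mid-height, ȳ = 171 mm.
Transfer each piece to the horizontal centroidal axis using Ī + A·d² with d = y − 171:
  bottom flange: d = -158 mm → contributes +104 084 587 mm⁴
  web: d = 0 mm → contributes +40 648 333 mm⁴
  top flange: d = 158 mm → contributes +104 084 587 mm⁴
  hole: d = 0 mm → contributes −490.9 mm⁴
Total I = 248 817 016 mm⁴.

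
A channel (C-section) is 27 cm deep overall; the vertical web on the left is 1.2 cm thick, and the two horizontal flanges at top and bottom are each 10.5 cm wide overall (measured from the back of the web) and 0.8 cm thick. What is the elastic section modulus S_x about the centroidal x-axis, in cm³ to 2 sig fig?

S_x ≈ 340 cm³

Split into non-overlapping primitives; take the origin at the lower-left of the bounding box.
Web: 1.2 × 27, A = 32.4 cm², y = 13.5 cm, Ī = 1 968 cm⁴.
Top flange (beyond web): 9.3 × 0.8, A = 7.44 cm², y = 26.6 cm, Ī = 0.3968 cm⁴.
Bottom flange (beyond web): 9.3 × 0.8, A = 7.44 cm², y = 0.4 cm, Ī = 0.3968 cm⁴.
By symmetry the centroid is at mid-height, ȳ = 13.5 cm.
Transfer each piece to the centroidal x-axis using Ī + A·d² with d = y − 13.5:
  web: d = 0 cm → contributes +1 968 cm⁴
  top flange (beyond web): d = 13.1 cm → contributes +1 277 cm⁴
  bottom flange (beyond web): d = -13.1 cm → contributes +1 277 cm⁴
Total I = 4 523 cm⁴.
Extreme fibre distance c = 13.5 cm; S = I/c = 335 cm³.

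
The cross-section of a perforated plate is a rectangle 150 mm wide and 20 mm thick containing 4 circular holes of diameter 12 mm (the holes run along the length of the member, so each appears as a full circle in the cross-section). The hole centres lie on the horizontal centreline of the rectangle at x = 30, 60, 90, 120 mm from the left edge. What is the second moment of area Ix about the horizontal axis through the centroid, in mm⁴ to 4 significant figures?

Ix ≈ 9.593 × 10⁴ mm⁴

Split into non-overlapping primitives; take the origin at the lower-left of the bounding box.
Plate: 150 × 20, A = 3 000 mm², y = 10 mm, Ī = 100 000 mm⁴.
Hole 1 (subtracted): ⌀12, A = 113.097 mm², y = 10 mm, Ī = 1017.88 mm⁴.
Hole 2 (subtracted): ⌀12, A = 113.097 mm², y = 10 mm, Ī = 1017.88 mm⁴.
Hole 3 (subtracted): ⌀12, A = 113.097 mm², y = 10 mm, Ī = 1017.88 mm⁴.
Hole 4 (subtracted): ⌀12, A = 113.097 mm², y = 10 mm, Ī = 1017.88 mm⁴.
By symmetry the centroid is at mid-height, ȳ = 10 mm.
All pieces are centred on the horizontal axis through the centroid, so I = ΣĪ (holes subtracted) = 95928.5 mm⁴.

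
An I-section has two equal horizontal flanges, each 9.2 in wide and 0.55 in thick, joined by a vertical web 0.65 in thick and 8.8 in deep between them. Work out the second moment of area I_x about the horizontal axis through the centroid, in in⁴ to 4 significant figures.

Split into non-overlapping primitives; take the origin at the lower-left of the bounding box.
Bottom flange: 9.2 × 0.55, A = 5.06 in², y = 0.275 in, Ī = 0.127554 in⁴.
Web: 0.65 × 8.8, A = 5.72 in², y = 4.95 in, Ī = 36.9131 in⁴.
Top flange: 9.2 × 0.55, A = 5.06 in², y = 9.625 in, Ī = 0.127554 in⁴.
By symmetry the centroid is at mid-height, ȳ = 4.95 in.
Transfer each piece to the horizontal axis through the centroid using Ī + A·d² with d = y − 4.95:
  bottom flange: d = -4.675 in → contributes +110.717 in⁴
  web: d = 0 in → contributes +36.9131 in⁴
  top flange: d = 4.675 in → contributes +110.717 in⁴
Total I = 258.347 in⁴.

I_x ≈ 258.3 in⁴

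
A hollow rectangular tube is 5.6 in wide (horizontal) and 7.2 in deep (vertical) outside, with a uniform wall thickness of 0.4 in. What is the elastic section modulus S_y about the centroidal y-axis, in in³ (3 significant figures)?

S_y ≈ 16.6 in³

Treat the section as a set of non-overlapping primitives; coordinates are from the bounding-box lower-left.
Outer rectangle: 5.6 × 7.2, A = 40.32 in², x = 2.8 in, Ī = 105.37 in⁴.
Inner void (subtracted): 4.8 × 6.4, A = 30.72 in², x = 2.8 in, Ī = 58.982 in⁴.
By symmetry the centroid is at mid-width, x̄ = 2.8 in.
All pieces are centred on the centroidal y-axis, so I = ΣĪ (holes subtracted) = 46.387 in⁴.
Extreme fibre distance c = 2.8 in; S = I/c = 16.567 in³.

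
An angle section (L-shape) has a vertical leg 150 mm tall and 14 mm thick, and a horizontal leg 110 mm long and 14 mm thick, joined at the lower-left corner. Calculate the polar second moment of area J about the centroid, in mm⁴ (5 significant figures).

J ≈ 1.1294 × 10⁷ mm⁴

Break the section into simple shapes (no overlaps), measuring from the bottom-left corner of the bounding box.
Vertical leg: 14 × 150, A = 2 100 mm², y = 75 mm, Ī = 3 937 500 mm⁴.
Horizontal leg (remainder): 96 × 14, A = 1 344 mm², y = 7 mm, Ī = 21 952 mm⁴.
Centroid: ȳ = ΣA·y / ΣA = 48.46341 mm.
Transfer each piece to the centroidal x-axis using Ī + A·d² with d = y − 48.46341:
  vertical leg: d = 26.53659 mm → contributes +5 416 300 mm⁴
  horizontal leg (remainder): d = -41.46341 mm → contributes +2 332 577 mm⁴
Total I = 7 748 876 mm⁴.
For the y-axis: x̄ = 28.46341 mm.
Repeating about the centroidal y-axis gives I_y = 3 545 516 mm⁴.
Polar second moment: J = I_x + I_y = 11 294 393 mm⁴.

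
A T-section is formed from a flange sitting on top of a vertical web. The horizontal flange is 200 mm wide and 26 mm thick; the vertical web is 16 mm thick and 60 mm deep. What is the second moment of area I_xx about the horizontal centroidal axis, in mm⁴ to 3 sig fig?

Decompose the section into non-overlapping parts with the origin at the bottom-left of its bounding rectangle.
Flange: 200 × 26, A = 5 200 mm², y = 73 mm, Ī = 292 933 mm⁴.
Web: 16 × 60, A = 960 mm², y = 30 mm, Ī = 288 000 mm⁴.
Centroid: ȳ = ΣA·y / ΣA = 66.299 mm.
Transfer each piece to the horizontal centroidal axis using Ī + A·d² with d = y − 66.299:
  flange: d = 6.7013 mm → contributes +526 452 mm⁴
  web: d = -36.299 mm → contributes +1 552 892 mm⁴
Total I = 2 079 344 mm⁴.

I_xx ≈ 2.08 × 10⁶ mm⁴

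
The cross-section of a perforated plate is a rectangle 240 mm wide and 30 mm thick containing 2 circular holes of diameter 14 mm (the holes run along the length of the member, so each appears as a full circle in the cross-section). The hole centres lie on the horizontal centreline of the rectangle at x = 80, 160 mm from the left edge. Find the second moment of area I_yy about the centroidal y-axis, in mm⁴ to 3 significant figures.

Break the section into simple shapes (no overlaps), measuring from the bottom-left corner of the bounding box.
Plate: 240 × 30, A = 7 200 mm², x = 120 mm, Ī = 34 560 000 mm⁴.
Hole 1 (subtracted): ⌀14, A = 153.94 mm², x = 80 mm, Ī = 1885.7 mm⁴.
Hole 2 (subtracted): ⌀14, A = 153.94 mm², x = 160 mm, Ī = 1885.7 mm⁴.
By symmetry the centroid is at mid-width, x̄ = 120 mm.
Transfer each piece to the centroidal y-axis using Ī + A·d² with d = x − 120:
  plate: d = 0 mm → contributes +34 560 000 mm⁴
  hole 1: d = -40 mm → contributes −248 187 mm⁴
  hole 2: d = 40 mm → contributes −248 187 mm⁴
Total I = 34 063 627 mm⁴.

I_yy ≈ 3.41 × 10⁷ mm⁴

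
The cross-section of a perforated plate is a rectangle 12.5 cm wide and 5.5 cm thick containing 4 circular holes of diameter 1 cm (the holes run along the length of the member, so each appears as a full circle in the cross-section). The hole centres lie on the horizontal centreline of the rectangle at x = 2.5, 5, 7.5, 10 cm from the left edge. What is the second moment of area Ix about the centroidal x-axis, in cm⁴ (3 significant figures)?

Ix ≈ 173 cm⁴

Split into non-overlapping primitives; take the origin at the lower-left of the bounding box.
Plate: 12.5 × 5.5, A = 68.75 cm², y = 2.75 cm, Ī = 173.31 cm⁴.
Hole 1 (subtracted): ⌀1, A = 0.7854 cm², y = 2.75 cm, Ī = 0.049087 cm⁴.
Hole 2 (subtracted): ⌀1, A = 0.7854 cm², y = 2.75 cm, Ī = 0.049087 cm⁴.
Hole 3 (subtracted): ⌀1, A = 0.7854 cm², y = 2.75 cm, Ī = 0.049087 cm⁴.
Hole 4 (subtracted): ⌀1, A = 0.7854 cm², y = 2.75 cm, Ī = 0.049087 cm⁴.
By symmetry the centroid is at mid-height, ȳ = 2.75 cm.
All pieces are centred on the centroidal x-axis, so I = ΣĪ (holes subtracted) = 173.11 cm⁴.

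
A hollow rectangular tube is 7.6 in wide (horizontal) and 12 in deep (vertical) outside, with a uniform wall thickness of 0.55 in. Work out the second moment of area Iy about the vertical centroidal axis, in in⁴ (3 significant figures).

Iy ≈ 190 in⁴

Decompose the section into non-overlapping parts with the origin at the bottom-left of its bounding rectangle.
Outer rectangle: 7.6 × 12, A = 91.2 in², x = 3.8 in, Ī = 438.98 in⁴.
Inner void (subtracted): 6.5 × 10.9, A = 70.85 in², x = 3.8 in, Ī = 249.45 in⁴.
By symmetry the centroid is at mid-width, x̄ = 3.8 in.
All pieces are centred on the vertical centroidal axis, so I = ΣĪ (holes subtracted) = 189.52 in⁴.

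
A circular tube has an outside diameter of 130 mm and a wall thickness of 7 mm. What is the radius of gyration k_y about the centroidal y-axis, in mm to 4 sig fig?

Treat the section as a set of non-overlapping primitives; coordinates are from the bounding-box lower-left.
Outer circle: ⌀130, A = 13273.2 mm², x = 65 mm, Ī = 14 019 848 mm⁴.
Bore (subtracted): ⌀116, A = 10568.3 mm², x = 65 mm, Ī = 8 887 955 mm⁴.
By symmetry the centroid is at mid-width, x̄ = 65 mm.
All pieces are centred on the centroidal y-axis, so I = ΣĪ (holes subtracted) = 5 131 893 mm⁴.
Radius of gyration: k = √(I/A) = √(5 131 893 / 2704.91) = 43.5574 mm.

k_y ≈ 43.56 mm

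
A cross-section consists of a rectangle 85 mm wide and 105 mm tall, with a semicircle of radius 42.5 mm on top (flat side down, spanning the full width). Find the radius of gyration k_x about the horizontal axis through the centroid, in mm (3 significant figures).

k_x ≈ 40.5 mm

Split into non-overlapping primitives; take the origin at the lower-left of the bounding box.
Rectangular body: 85 × 105, A = 8 925 mm², y = 52.5 mm, Ī = 8 199 844 mm⁴.
Semicircular cap: semicircle r = 42.5, A = 2837.3 mm², y = 123.04 mm, Ī = 358 086 mm⁴.
Centroid: ȳ = ΣA·y / ΣA = 69.515 mm.
Transfer each piece to the horizontal axis through the centroid using Ī + A·d² with d = y − 69.515:
  rectangular body: d = -17.015 mm → contributes +10 783 672 mm⁴
  semicircular cap: d = 53.523 mm → contributes +8 485 908 mm⁴
Total I = 19 269 581 mm⁴.
Radius of gyration: k = √(I/A) = √(19 269 581 / 11 762) = 40.475 mm.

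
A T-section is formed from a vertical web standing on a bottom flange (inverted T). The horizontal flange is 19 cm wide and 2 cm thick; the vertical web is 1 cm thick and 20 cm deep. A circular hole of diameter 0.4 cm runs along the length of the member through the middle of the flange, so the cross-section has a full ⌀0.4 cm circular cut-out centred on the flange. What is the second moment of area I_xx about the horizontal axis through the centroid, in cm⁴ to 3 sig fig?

I_xx ≈ 2260 cm⁴

Split into non-overlapping primitives; take the origin at the lower-left of the bounding box.
Flange: 19 × 2, A = 38 cm², y = 1 cm, Ī = 12.667 cm⁴.
Web: 1 × 20, A = 20 cm², y = 12 cm, Ī = 666.67 cm⁴.
Hole (subtracted): ⌀0.4, A = 0.12566 cm², y = 1 cm, Ī = 0.0012566 cm⁴.
Centroid: ȳ = ΣA·y / ΣA = 4.8013 cm.
Transfer each piece to the horizontal axis through the centroid using Ī + A·d² with d = y − 4.8013:
  flange: d = -3.8013 cm → contributes +561.77 cm⁴
  web: d = 7.1987 cm → contributes +1703.1 cm⁴
  hole: d = -3.8013 cm → contributes −1.8171 cm⁴
Total I = 2 263 cm⁴.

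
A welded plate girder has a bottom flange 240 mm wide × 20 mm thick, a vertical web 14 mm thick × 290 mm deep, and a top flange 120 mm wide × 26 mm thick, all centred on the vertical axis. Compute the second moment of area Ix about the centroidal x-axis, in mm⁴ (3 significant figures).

Split into non-overlapping primitives; take the origin at the lower-left of the bounding box.
Bottom plate: 240 × 20, A = 4 800 mm², y = 10 mm, Ī = 160 000 mm⁴.
Web plate: 14 × 290, A = 4 060 mm², y = 165 mm, Ī = 28 453 833 mm⁴.
Top plate: 120 × 26, A = 3 120 mm², y = 323 mm, Ī = 175 760 mm⁴.
Centroid: ȳ = ΣA·y / ΣA = 144.05 mm.
Transfer each piece to the centroidal x-axis using Ī + A·d² with d = y − 144.05:
  bottom plate: d = -134.05 mm → contributes +86 406 794 mm⁴
  web plate: d = 20.955 mm → contributes +30 236 615 mm⁴
  top plate: d = 178.95 mm → contributes +100 093 339 mm⁴
Total I = 216 736 749 mm⁴.

Ix ≈ 2.17 × 10⁸ mm⁴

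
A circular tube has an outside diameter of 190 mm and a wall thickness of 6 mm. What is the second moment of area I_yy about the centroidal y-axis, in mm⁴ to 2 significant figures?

Split into non-overlapping primitives; take the origin at the lower-left of the bounding box.
Outer circle: ⌀190, A = 28 353 mm², x = 95 mm, Ī = 63 971 171 mm⁴.
Bore (subtracted): ⌀178, A = 24 885 mm², x = 95 mm, Ī = 49 277 641 mm⁴.
By symmetry the centroid is at mid-width, x̄ = 95 mm.
All pieces are centred on the centroidal y-axis, so I = ΣĪ (holes subtracted) = 14 693 530 mm⁴.

I_yy ≈ 1.5 × 10⁷ mm⁴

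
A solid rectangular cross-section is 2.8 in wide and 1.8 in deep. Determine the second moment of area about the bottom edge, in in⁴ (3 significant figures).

I_base ≈ 5.44 in⁴

The section: 2.8 × 1.8, A = 5.04 in², y = 0.9 in, Ī = 1.3608 in⁴.
Transfer it to a horizontal axis along the bottom face using Ī + A·d² with d = y − 0:
  the section: d = 0.9 in → contributes +5.4432 in⁴
Total I = 5.4432 in⁴.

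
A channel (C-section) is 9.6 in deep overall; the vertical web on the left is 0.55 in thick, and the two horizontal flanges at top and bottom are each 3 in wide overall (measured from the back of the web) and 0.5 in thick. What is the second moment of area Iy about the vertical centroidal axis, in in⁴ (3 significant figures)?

Iy ≈ 5.12 in⁴

Treat the section as a set of non-overlapping primitives; coordinates are from the bounding-box lower-left.
Web: 0.55 × 9.6, A = 5.28 in², x = 0.275 in, Ī = 0.1331 in⁴.
Top flange (beyond web): 2.45 × 0.5, A = 1.225 in², x = 1.775 in, Ī = 0.61276 in⁴.
Bottom flange (beyond web): 2.45 × 0.5, A = 1.225 in², x = 1.775 in, Ī = 0.61276 in⁴.
Centroid: x̄ = ΣA·x / ΣA = 0.75042 in.
Transfer each piece to the vertical centroidal axis using Ī + A·d² with d = x − 0.75042:
  web: d = -0.47542 in → contributes +1.3265 in⁴
  top flange (beyond web): d = 1.0246 in → contributes +1.8987 in⁴
  bottom flange (beyond web): d = 1.0246 in → contributes +1.8987 in⁴
Total I = 5.1239 in⁴.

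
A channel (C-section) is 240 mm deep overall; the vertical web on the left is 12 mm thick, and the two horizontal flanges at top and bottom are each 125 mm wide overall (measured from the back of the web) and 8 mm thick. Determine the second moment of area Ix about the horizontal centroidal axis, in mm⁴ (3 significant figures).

Split into non-overlapping primitives; take the origin at the lower-left of the bounding box.
Web: 12 × 240, A = 2 880 mm², y = 120 mm, Ī = 13 824 000 mm⁴.
Top flange (beyond web): 113 × 8, A = 904 mm², y = 236 mm, Ī = 4821.3 mm⁴.
Bottom flange (beyond web): 113 × 8, A = 904 mm², y = 4 mm, Ī = 4821.3 mm⁴.
By symmetry the centroid is at mid-height, ȳ = 120 mm.
Transfer each piece to the horizontal centroidal axis using Ī + A·d² with d = y − 120:
  web: d = 0 mm → contributes +13 824 000 mm⁴
  top flange (beyond web): d = 116 mm → contributes +12 169 045 mm⁴
  bottom flange (beyond web): d = -116 mm → contributes +12 169 045 mm⁴
Total I = 38 162 091 mm⁴.

Ix ≈ 3.82 × 10⁷ mm⁴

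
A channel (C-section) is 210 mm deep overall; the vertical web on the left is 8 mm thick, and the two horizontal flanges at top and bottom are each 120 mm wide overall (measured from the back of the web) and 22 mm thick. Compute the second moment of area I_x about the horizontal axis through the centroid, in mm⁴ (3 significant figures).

Break the section into simple shapes (no overlaps), measuring from the bottom-left corner of the bounding box.
Web: 8 × 210, A = 1 680 mm², y = 105 mm, Ī = 6 174 000 mm⁴.
Top flange (beyond web): 112 × 22, A = 2 464 mm², y = 199 mm, Ī = 99 381 mm⁴.
Bottom flange (beyond web): 112 × 22, A = 2 464 mm², y = 11 mm, Ī = 99 381 mm⁴.
By symmetry the centroid is at mid-height, ȳ = 105 mm.
Transfer each piece to the horizontal axis through the centroid using Ī + A·d² with d = y − 105:
  web: d = 0 mm → contributes +6 174 000 mm⁴
  top flange (beyond web): d = 94 mm → contributes +21 871 285 mm⁴
  bottom flange (beyond web): d = -94 mm → contributes +21 871 285 mm⁴
Total I = 49 916 571 mm⁴.

I_x ≈ 4.99 × 10⁷ mm⁴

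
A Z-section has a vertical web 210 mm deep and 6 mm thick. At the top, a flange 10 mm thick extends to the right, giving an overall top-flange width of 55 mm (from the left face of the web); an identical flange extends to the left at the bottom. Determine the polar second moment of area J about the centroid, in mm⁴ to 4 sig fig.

J ≈ 1.538 × 10⁷ mm⁴

Treat the section as a set of non-overlapping primitives; coordinates are from the bounding-box lower-left.
Web: 6 × 210, A = 1 260 mm², y = 105 mm, Ī = 4 630 500 mm⁴.
Top flange (beyond web): 49 × 10, A = 490 mm², y = 205 mm, Ī = 4083.33 mm⁴.
Bottom flange (beyond web): 49 × 10, A = 490 mm², y = 5 mm, Ī = 4083.33 mm⁴.
Centroid: ȳ = ΣA·y / ΣA = 105 mm.
Transfer each piece to the centroidal x-axis using Ī + A·d² with d = y − 105:
  web: d = 0 mm → contributes +4 630 500 mm⁴
  top flange (beyond web): d = 100 mm → contributes +4 904 083 mm⁴
  bottom flange (beyond web): d = -100 mm → contributes +4 904 083 mm⁴
Total I = 14 438 667 mm⁴.
For the y-axis: x̄ = 52 mm.
Repeating about the centroidal y-axis gives I_y = 940 987 mm⁴.
Polar second moment: J = I_x + I_y = 15 379 653 mm⁴.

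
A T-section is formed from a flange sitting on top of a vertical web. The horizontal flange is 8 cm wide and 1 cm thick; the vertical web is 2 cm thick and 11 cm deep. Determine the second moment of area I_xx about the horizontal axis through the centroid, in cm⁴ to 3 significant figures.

I_xx ≈ 434 cm⁴

Split into non-overlapping primitives; take the origin at the lower-left of the bounding box.
Flange: 8 × 1, A = 8 cm², y = 11.5 cm, Ī = 0.66667 cm⁴.
Web: 2 × 11, A = 22 cm², y = 5.5 cm, Ī = 221.83 cm⁴.
Centroid: ȳ = ΣA·y / ΣA = 7.1 cm.
Transfer each piece to the horizontal axis through the centroid using Ī + A·d² with d = y − 7.1:
  flange: d = 4.4 cm → contributes +155.55 cm⁴
  web: d = -1.6 cm → contributes +278.15 cm⁴
Total I = 433.7 cm⁴.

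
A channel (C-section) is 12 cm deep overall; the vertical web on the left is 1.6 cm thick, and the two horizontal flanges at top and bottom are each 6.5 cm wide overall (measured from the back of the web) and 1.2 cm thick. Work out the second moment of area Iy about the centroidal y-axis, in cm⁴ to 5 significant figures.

Decompose the section into non-overlapping parts with the origin at the bottom-left of its bounding rectangle.
Web: 1.6 × 12, A = 19.2 cm², x = 0.8 cm, Ī = 4.096 cm⁴.
Top flange (beyond web): 4.9 × 1.2, A = 5.88 cm², x = 4.05 cm, Ī = 11.7649 cm⁴.
Bottom flange (beyond web): 4.9 × 1.2, A = 5.88 cm², x = 4.05 cm, Ī = 11.7649 cm⁴.
Centroid: x̄ = ΣA·x / ΣA = 2.034496 cm.
Transfer each piece to the centroidal y-axis using Ī + A·d² with d = x − 2.034496:
  web: d = -1.234496 cm → contributes +33.35643 cm⁴
  top flange (beyond web): d = 2.015504 cm → contributes +35.65096 cm⁴
  bottom flange (beyond web): d = 2.015504 cm → contributes +35.65096 cm⁴
Total I = 104.6584 cm⁴.

Iy ≈ 104.66 cm⁴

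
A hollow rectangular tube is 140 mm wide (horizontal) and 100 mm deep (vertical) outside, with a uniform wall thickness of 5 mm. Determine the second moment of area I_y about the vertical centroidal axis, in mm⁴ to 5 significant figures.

I_y ≈ 6.3892 × 10⁶ mm⁴

Split into non-overlapping primitives; take the origin at the lower-left of the bounding box.
Outer rectangle: 140 × 100, A = 14 000 mm², x = 70 mm, Ī = 22 866 667 mm⁴.
Inner void (subtracted): 130 × 90, A = 11 700 mm², x = 70 mm, Ī = 16 477 500 mm⁴.
By symmetry the centroid is at mid-width, x̄ = 70 mm.
All pieces are centred on the vertical centroidal axis, so I = ΣĪ (holes subtracted) = 6 389 167 mm⁴.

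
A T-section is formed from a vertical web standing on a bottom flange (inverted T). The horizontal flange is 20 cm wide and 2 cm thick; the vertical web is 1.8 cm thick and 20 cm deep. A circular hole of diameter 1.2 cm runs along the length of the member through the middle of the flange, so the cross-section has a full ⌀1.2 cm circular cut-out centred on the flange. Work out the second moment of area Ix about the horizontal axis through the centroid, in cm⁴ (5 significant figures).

Ix ≈ 3474.7 cm⁴

Break the section into simple shapes (no overlaps), measuring from the bottom-left corner of the bounding box.
Flange: 20 × 2, A = 40 cm², y = 1 cm, Ī = 13.33333 cm⁴.
Web: 1.8 × 20, A = 36 cm², y = 12 cm, Ī = 1 200 cm⁴.
Hole (subtracted): ⌀1.2, A = 1.130973 cm², y = 1 cm, Ī = 0.1017876 cm⁴.
Centroid: ȳ = ΣA·y / ΣA = 6.289237 cm.
Transfer each piece to the horizontal axis through the centroid using Ī + A·d² with d = y − 6.289237:
  flange: d = -5.289237 cm → contributes +1132.374 cm⁴
  web: d = 5.710763 cm → contributes +2374.061 cm⁴
  hole: d = -5.289237 cm → contributes −31.74193 cm⁴
Total I = 3474.694 cm⁴.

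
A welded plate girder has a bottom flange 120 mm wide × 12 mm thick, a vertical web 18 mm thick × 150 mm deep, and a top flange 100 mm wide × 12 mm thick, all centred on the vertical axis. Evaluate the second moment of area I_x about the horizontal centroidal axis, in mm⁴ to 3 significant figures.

Break the section into simple shapes (no overlaps), measuring from the bottom-left corner of the bounding box.
Bottom plate: 120 × 12, A = 1 440 mm², y = 6 mm, Ī = 17 280 mm⁴.
Web plate: 18 × 150, A = 2 700 mm², y = 87 mm, Ī = 5 062 500 mm⁴.
Top plate: 100 × 12, A = 1 200 mm², y = 168 mm, Ī = 14 400 mm⁴.
Centroid: ȳ = ΣA·y / ΣA = 83.36 mm.
Transfer each piece to the horizontal centroidal axis using Ī + A·d² with d = y − 83.36:
  bottom plate: d = -77.36 mm → contributes +8 634 960 mm⁴
  web plate: d = 3.6404 mm → contributes +5 098 283 mm⁴
  top plate: d = 84.64 mm → contributes +8 611 207 mm⁴
Total I = 22 344 450 mm⁴.

I_x ≈ 2.23 × 10⁷ mm⁴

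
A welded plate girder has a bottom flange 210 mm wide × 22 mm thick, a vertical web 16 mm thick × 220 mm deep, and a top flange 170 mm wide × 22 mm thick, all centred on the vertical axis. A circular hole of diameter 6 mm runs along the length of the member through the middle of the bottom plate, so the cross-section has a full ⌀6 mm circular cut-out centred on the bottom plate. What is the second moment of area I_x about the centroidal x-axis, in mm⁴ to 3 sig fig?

Break the section into simple shapes (no overlaps), measuring from the bottom-left corner of the bounding box.
Bottom plate: 210 × 22, A = 4 620 mm², y = 11 mm, Ī = 186 340 mm⁴.
Web plate: 16 × 220, A = 3 520 mm², y = 132 mm, Ī = 14 197 333 mm⁴.
Top plate: 170 × 22, A = 3 740 mm², y = 253 mm, Ī = 150 847 mm⁴.
Hole (subtracted): ⌀6, A = 28.274 mm², y = 11 mm, Ī = 63.617 mm⁴.
Centroid: ȳ = ΣA·y / ΣA = 123.3 mm.
Transfer each piece to the centroidal x-axis using Ī + A·d² with d = y − 123.3:
  bottom plate: d = -112.3 mm → contributes +58 454 983 mm⁴
  web plate: d = 8.6957 mm → contributes +14 463 498 mm⁴
  top plate: d = 129.7 mm → contributes +63 061 272 mm⁴
  hole: d = -112.3 mm → contributes −356 667 mm⁴
Total I = 135 623 086 mm⁴.

I_x ≈ 1.36 × 10⁸ mm⁴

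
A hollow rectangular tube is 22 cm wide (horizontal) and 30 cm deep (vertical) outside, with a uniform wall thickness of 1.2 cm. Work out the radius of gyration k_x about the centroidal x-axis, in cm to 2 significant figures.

Decompose the section into non-overlapping parts with the origin at the bottom-left of its bounding rectangle.
Outer rectangle: 22 × 30, A = 660 cm², y = 15 cm, Ī = 49 500 cm⁴.
Inner void (subtracted): 19.6 × 27.6, A = 541 cm², y = 15 cm, Ī = 34 340 cm⁴.
By symmetry the centroid is at mid-height, ȳ = 15 cm.
All pieces are centred on the centroidal x-axis, so I = ΣĪ (holes subtracted) = 15 160 cm⁴.
Radius of gyration: k = √(I/A) = √(15 160 / 119) = 11.28 cm.

k_x ≈ 11 cm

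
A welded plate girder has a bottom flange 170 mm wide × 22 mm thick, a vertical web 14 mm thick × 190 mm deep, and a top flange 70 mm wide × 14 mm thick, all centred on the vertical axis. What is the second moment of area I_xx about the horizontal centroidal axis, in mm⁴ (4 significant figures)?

I_xx ≈ 4.848 × 10⁷ mm⁴

Treat the section as a set of non-overlapping primitives; coordinates are from the bounding-box lower-left.
Bottom plate: 170 × 22, A = 3 740 mm², y = 11 mm, Ī = 150 847 mm⁴.
Web plate: 14 × 190, A = 2 660 mm², y = 117 mm, Ī = 8 002 167 mm⁴.
Top plate: 70 × 14, A = 980 mm², y = 219 mm, Ī = 16006.7 mm⁴.
Centroid: ȳ = ΣA·y / ΣA = 76.8266 mm.
Transfer each piece to the horizontal centroidal axis using Ī + A·d² with d = y − 76.8266:
  bottom plate: d = -65.8266 mm → contributes +16 356 774 mm⁴
  web plate: d = 40.1734 mm → contributes +12 295 155 mm⁴
  top plate: d = 142.173 mm → contributes +19 825 028 mm⁴
Total I = 48 476 958 mm⁴.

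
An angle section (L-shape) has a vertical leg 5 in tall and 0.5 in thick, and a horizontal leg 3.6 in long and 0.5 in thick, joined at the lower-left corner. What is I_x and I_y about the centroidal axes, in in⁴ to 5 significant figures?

I_x ≈ 10.084 in⁴, I_y ≈ 4.3934 in⁴

Treat the section as a set of non-overlapping primitives; coordinates are from the bounding-box lower-left.
Vertical leg: 0.5 × 5, A = 2.5 in², y = 2.5 in, Ī = 5.208333 in⁴.
Horizontal leg (remainder): 3.1 × 0.5, A = 1.55 in², y = 0.25 in, Ī = 0.03229167 in⁴.
Centroid: ȳ = ΣA·y / ΣA = 1.638889 in.
Transfer each piece to the centroidal x-axis using Ī + A·d² with d = y − 1.638889:
  vertical leg: d = 0.8611111 in → contributes +7.062114 in⁴
  horizontal leg (remainder): d = -1.388889 in → contributes +3.022261 in⁴
Total I = 10.08438 in⁴.
For the y-axis: x̄ = 0.9388889 in.
Repeating about the centroidal y-axis gives I_y = 4.393375 in⁴.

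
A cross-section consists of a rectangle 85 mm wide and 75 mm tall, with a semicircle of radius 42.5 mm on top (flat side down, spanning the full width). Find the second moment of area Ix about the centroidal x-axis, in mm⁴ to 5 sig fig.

Decompose the section into non-overlapping parts with the origin at the bottom-left of its bounding rectangle.
Rectangular body: 85 × 75, A = 6 375 mm², y = 37.5 mm, Ī = 2 988 281 mm⁴.
Semicircular cap: semicircle r = 42.5, A = 2837.251 mm², y = 93.03756 mm, Ī = 358086.4 mm⁴.
Centroid: ȳ = ΣA·y / ΣA = 54.60483 mm.
Transfer each piece to the centroidal x-axis using Ī + A·d² with d = y − 54.60483:
  rectangular body: d = -17.10483 mm → contributes +4 853 448 mm⁴
  semicircular cap: d = 38.43273 mm → contributes +4 548 918 mm⁴
Total I = 9 402 366 mm⁴.

Ix ≈ 9.4024 × 10⁶ mm⁴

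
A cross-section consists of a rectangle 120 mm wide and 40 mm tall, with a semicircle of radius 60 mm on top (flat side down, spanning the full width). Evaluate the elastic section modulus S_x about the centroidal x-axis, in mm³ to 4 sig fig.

S_x ≈ 1.341 × 10⁵ mm³

Decompose the section into non-overlapping parts with the origin at the bottom-left of its bounding rectangle.
Rectangular body: 120 × 40, A = 4 800 mm², y = 20 mm, Ī = 640 000 mm⁴.
Semicircular cap: semicircle r = 60, A = 5654.87 mm², y = 65.4648 mm, Ī = 1 422 450 mm⁴.
Centroid: ȳ = ΣA·y / ΣA = 44.5912 mm.
Transfer each piece to the centroidal x-axis using Ī + A·d² with d = y − 44.5912:
  rectangular body: d = -24.5912 mm → contributes +3 542 681 mm⁴
  semicircular cap: d = 20.8736 mm → contributes +3 886 323 mm⁴
Total I = 7 429 004 mm⁴.
Extreme fibre distance c = 55.4088 mm; S = I/c = 134 076 mm³.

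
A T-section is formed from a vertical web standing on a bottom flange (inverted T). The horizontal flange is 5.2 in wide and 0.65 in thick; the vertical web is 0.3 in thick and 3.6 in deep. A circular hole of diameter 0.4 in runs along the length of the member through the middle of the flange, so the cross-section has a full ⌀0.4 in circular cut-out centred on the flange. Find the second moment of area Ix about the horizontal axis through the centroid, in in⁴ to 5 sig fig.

Ix ≈ 4.9458 in⁴

Break the section into simple shapes (no overlaps), measuring from the bottom-left corner of the bounding box.
Flange: 5.2 × 0.65, A = 3.38 in², y = 0.325 in, Ī = 0.1190042 in⁴.
Web: 0.3 × 3.6, A = 1.08 in², y = 2.45 in, Ī = 1.1664 in⁴.
Hole (subtracted): ⌀0.4, A = 0.1256637 in², y = 0.325 in, Ī = 0.001256637 in⁴.
Centroid: ȳ = ΣA·y / ΣA = 0.8544928 in.
Transfer each piece to the horizontal axis through the centroid using Ī + A·d² with d = y − 0.8544928:
  flange: d = -0.5294928 in → contributes +1.06663 in⁴
  web: d = 1.595507 in → contributes +3.915695 in⁴
  hole: d = -0.5294928 in → contributes −0.03648805 in⁴
Total I = 4.945836 in⁴.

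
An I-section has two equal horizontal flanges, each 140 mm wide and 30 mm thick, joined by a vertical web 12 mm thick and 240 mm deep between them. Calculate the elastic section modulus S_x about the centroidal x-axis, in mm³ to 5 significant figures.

S_x ≈ 1.1170 × 10⁶ mm³

Split into non-overlapping primitives; take the origin at the lower-left of the bounding box.
Bottom flange: 140 × 30, A = 4 200 mm², y = 15 mm, Ī = 315 000 mm⁴.
Web: 12 × 240, A = 2 880 mm², y = 150 mm, Ī = 13 824 000 mm⁴.
Top flange: 140 × 30, A = 4 200 mm², y = 285 mm, Ī = 315 000 mm⁴.
By symmetry the centroid is at mid-height, ȳ = 150 mm.
Transfer each piece to the centroidal x-axis using Ī + A·d² with d = y − 150:
  bottom flange: d = -135 mm → contributes +76 860 000 mm⁴
  web: d = 0 mm → contributes +13 824 000 mm⁴
  top flange: d = 135 mm → contributes +76 860 000 mm⁴
Total I = 167 544 000 mm⁴.
Extreme fibre distance c = 150 mm; S = I/c = 1 116 960 mm³.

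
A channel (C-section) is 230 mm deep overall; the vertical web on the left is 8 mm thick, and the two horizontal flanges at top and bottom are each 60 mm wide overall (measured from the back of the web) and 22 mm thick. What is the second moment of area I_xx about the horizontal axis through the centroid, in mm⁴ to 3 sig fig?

I_xx ≈ 3.30 × 10⁷ mm⁴

Split into non-overlapping primitives; take the origin at the lower-left of the bounding box.
Web: 8 × 230, A = 1 840 mm², y = 115 mm, Ī = 8 111 333 mm⁴.
Top flange (beyond web): 52 × 22, A = 1 144 mm², y = 219 mm, Ī = 46 141 mm⁴.
Bottom flange (beyond web): 52 × 22, A = 1 144 mm², y = 11 mm, Ī = 46 141 mm⁴.
By symmetry the centroid is at mid-height, ȳ = 115 mm.
Transfer each piece to the horizontal axis through the centroid using Ī + A·d² with d = y − 115:
  web: d = 0 mm → contributes +8 111 333 mm⁴
  top flange (beyond web): d = 104 mm → contributes +12 419 645 mm⁴
  bottom flange (beyond web): d = -104 mm → contributes +12 419 645 mm⁴
Total I = 32 950 624 mm⁴.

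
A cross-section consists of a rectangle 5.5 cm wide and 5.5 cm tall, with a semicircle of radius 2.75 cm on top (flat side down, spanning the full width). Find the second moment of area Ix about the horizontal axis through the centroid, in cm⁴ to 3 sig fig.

Decompose the section into non-overlapping parts with the origin at the bottom-left of its bounding rectangle.
Rectangular body: 5.5 × 5.5, A = 30.25 cm², y = 2.75 cm, Ī = 76.255 cm⁴.
Semicircular cap: semicircle r = 2.75, A = 11.879 cm², y = 6.6671 cm, Ī = 6.2772 cm⁴.
Centroid: ȳ = ΣA·y / ΣA = 3.8545 cm.
Transfer each piece to the horizontal axis through the centroid using Ī + A·d² with d = y − 3.8545:
  rectangular body: d = -1.1045 cm → contributes +113.16 cm⁴
  semicircular cap: d = 2.8126 cm → contributes +100.25 cm⁴
Total I = 213.41 cm⁴.

Ix ≈ 213 cm⁴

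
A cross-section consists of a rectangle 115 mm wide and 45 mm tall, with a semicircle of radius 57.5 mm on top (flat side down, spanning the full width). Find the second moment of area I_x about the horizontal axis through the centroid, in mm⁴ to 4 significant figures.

Split into non-overlapping primitives; take the origin at the lower-left of the bounding box.
Rectangular body: 115 × 45, A = 5 175 mm², y = 22.5 mm, Ī = 873 281 mm⁴.
Semicircular cap: semicircle r = 57.5, A = 5193.45 mm², y = 69.4038 mm, Ī = 1 199 785 mm⁴.
Centroid: ȳ = ΣA·y / ΣA = 45.9936 mm.
Transfer each piece to the horizontal axis through the centroid using Ī + A·d² with d = y − 45.9936:
  rectangular body: d = -23.4936 mm → contributes +3 729 618 mm⁴
  semicircular cap: d = 23.4102 mm → contributes +4 045 978 mm⁴
Total I = 7 775 596 mm⁴.

I_x ≈ 7.776 × 10⁶ mm⁴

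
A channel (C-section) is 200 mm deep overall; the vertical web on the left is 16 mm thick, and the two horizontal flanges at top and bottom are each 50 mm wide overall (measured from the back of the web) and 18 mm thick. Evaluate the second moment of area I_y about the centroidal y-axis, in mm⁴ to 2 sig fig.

Decompose the section into non-overlapping parts with the origin at the bottom-left of its bounding rectangle.
Web: 16 × 200, A = 3 200 mm², x = 8 mm, Ī = 68 267 mm⁴.
Top flange (beyond web): 34 × 18, A = 612 mm², x = 33 mm, Ī = 58 956 mm⁴.
Bottom flange (beyond web): 34 × 18, A = 612 mm², x = 33 mm, Ī = 58 956 mm⁴.
Centroid: x̄ = ΣA·x / ΣA = 14.92 mm.
Transfer each piece to the centroidal y-axis using Ī + A·d² with d = x − 14.92:
  web: d = -6.917 mm → contributes +221 362 mm⁴
  top flange (beyond web): d = 18.08 mm → contributes +259 081 mm⁴
  bottom flange (beyond web): d = 18.08 mm → contributes +259 081 mm⁴
Total I = 739 524 mm⁴.

I_y ≈ 7.4 × 10⁵ mm⁴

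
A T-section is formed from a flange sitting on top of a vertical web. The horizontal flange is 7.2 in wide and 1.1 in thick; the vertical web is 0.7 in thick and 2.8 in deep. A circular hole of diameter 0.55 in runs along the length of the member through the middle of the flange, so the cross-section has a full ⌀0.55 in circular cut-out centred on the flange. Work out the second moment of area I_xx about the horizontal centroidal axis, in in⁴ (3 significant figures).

I_xx ≈ 8.01 in⁴

Split into non-overlapping primitives; take the origin at the lower-left of the bounding box.
Flange: 7.2 × 1.1, A = 7.92 in², y = 3.35 in, Ī = 0.7986 in⁴.
Web: 0.7 × 2.8, A = 1.96 in², y = 1.4 in, Ī = 1.2805 in⁴.
Hole (subtracted): ⌀0.55, A = 0.23758 in², y = 3.35 in, Ī = 0.0044918 in⁴.
Centroid: ȳ = ΣA·y / ΣA = 2.9536 in.
Transfer each piece to the horizontal centroidal axis using Ī + A·d² with d = y − 2.9536:
  flange: d = 0.39637 in → contributes +2.0429 in⁴
  web: d = -1.5536 in → contributes +6.0115 in⁴
  hole: d = 0.39637 in → contributes −0.041819 in⁴
Total I = 8.0126 in⁴.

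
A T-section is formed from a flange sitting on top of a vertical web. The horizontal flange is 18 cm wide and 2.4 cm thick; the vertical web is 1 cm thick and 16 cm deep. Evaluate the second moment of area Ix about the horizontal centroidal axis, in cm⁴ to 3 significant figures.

Ix ≈ 1350 cm⁴

Break the section into simple shapes (no overlaps), measuring from the bottom-left corner of the bounding box.
Flange: 18 × 2.4, A = 43.2 cm², y = 17.2 cm, Ī = 20.736 cm⁴.
Web: 1 × 16, A = 16 cm², y = 8 cm, Ī = 341.33 cm⁴.
Centroid: ȳ = ΣA·y / ΣA = 14.714 cm.
Transfer each piece to the horizontal centroidal axis using Ī + A·d² with d = y − 14.714:
  flange: d = 2.4865 cm → contributes +287.82 cm⁴
  web: d = -6.7135 cm → contributes +1062.5 cm⁴
Total I = 1350.3 cm⁴.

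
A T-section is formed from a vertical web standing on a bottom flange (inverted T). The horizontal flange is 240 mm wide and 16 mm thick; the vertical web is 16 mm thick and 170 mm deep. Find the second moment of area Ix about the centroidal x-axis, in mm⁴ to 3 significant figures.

Ix ≈ 2.04 × 10⁷ mm⁴

Treat the section as a set of non-overlapping primitives; coordinates are from the bounding-box lower-left.
Flange: 240 × 16, A = 3 840 mm², y = 8 mm, Ī = 81 920 mm⁴.
Web: 16 × 170, A = 2 720 mm², y = 101 mm, Ī = 6 550 667 mm⁴.
Centroid: ȳ = ΣA·y / ΣA = 46.561 mm.
Transfer each piece to the centroidal x-axis using Ī + A·d² with d = y − 46.561:
  flange: d = -38.561 mm → contributes +5 791 804 mm⁴
  web: d = 54.439 mm → contributes +14 611 679 mm⁴
Total I = 20 403 482 mm⁴.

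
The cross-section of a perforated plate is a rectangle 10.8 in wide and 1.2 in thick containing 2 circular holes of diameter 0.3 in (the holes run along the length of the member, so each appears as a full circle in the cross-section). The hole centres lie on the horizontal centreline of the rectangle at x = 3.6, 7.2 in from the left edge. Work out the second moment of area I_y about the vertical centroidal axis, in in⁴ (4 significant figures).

I_y ≈ 125.5 in⁴

Split into non-overlapping primitives; take the origin at the lower-left of the bounding box.
Plate: 10.8 × 1.2, A = 12.96 in², x = 5.4 in, Ī = 125.971 in⁴.
Hole 1 (subtracted): ⌀0.3, A = 0.0706858 in², x = 3.6 in, Ī = 0.000397608 in⁴.
Hole 2 (subtracted): ⌀0.3, A = 0.0706858 in², x = 7.2 in, Ī = 0.000397608 in⁴.
By symmetry the centroid is at mid-width, x̄ = 5.4 in.
Transfer each piece to the vertical centroidal axis using Ī + A·d² with d = x − 5.4:
  plate: d = 0 in → contributes +125.971 in⁴
  hole 1: d = -1.8 in → contributes −0.22942 in⁴
  hole 2: d = 1.8 in → contributes −0.22942 in⁴
Total I = 125.512 in⁴.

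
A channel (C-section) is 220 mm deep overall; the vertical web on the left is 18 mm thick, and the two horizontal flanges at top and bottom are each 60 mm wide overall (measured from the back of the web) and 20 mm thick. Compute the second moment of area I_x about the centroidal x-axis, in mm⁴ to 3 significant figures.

Decompose the section into non-overlapping parts with the origin at the bottom-left of its bounding rectangle.
Web: 18 × 220, A = 3 960 mm², y = 110 mm, Ī = 15 972 000 mm⁴.
Top flange (beyond web): 42 × 20, A = 840 mm², y = 210 mm, Ī = 28 000 mm⁴.
Bottom flange (beyond web): 42 × 20, A = 840 mm², y = 10 mm, Ī = 28 000 mm⁴.
By symmetry the centroid is at mid-height, ȳ = 110 mm.
Transfer each piece to the centroidal x-axis using Ī + A·d² with d = y − 110:
  web: d = 0 mm → contributes +15 972 000 mm⁴
  top flange (beyond web): d = 100 mm → contributes +8 428 000 mm⁴
  bottom flange (beyond web): d = -100 mm → contributes +8 428 000 mm⁴
Total I = 32 828 000 mm⁴.

I_x ≈ 3.28 × 10⁷ mm⁴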